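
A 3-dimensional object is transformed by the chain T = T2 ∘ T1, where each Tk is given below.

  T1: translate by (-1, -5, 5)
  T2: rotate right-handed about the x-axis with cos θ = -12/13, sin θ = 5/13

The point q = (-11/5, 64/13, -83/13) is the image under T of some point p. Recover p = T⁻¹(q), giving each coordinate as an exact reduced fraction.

p = (-6/5, -2, -1)

T1 = [1 0 0 -1; 0 1 0 -5; 0 0 1 5; 0 0 0 1]
T2·T1 = [1 0 0 -1; 0 -12/13 -5/13 35/13; 0 5/13 -12/13 -85/13; 0 0 0 1]
det M = 1; M⁻¹ = [1 0 0 1; 0 -12/13 5/13 5; 0 -5/13 -12/13 -5; 0 0 0 1]
M⁻¹ · (-11/5, 64/13, -83/13)ᵀ = (-6/5, -2, -1)ᵀ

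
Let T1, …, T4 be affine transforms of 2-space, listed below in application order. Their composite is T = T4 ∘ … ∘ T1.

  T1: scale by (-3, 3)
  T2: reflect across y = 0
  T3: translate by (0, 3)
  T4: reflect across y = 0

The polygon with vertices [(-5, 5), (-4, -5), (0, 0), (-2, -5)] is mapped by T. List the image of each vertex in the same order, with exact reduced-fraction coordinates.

T1 scale by (-3, 3): (-5, 5) → (15, 15); (-4, -5) → (12, -15); (0, 0) → (0, 0); (-2, -5) → (6, -15)
T2 reflect across y = 0: (15, 15) → (15, -15); (12, -15) → (12, 15); (0, 0) → (0, 0); (6, -15) → (6, 15)
T3 translate by (0, 3): (15, -15) → (15, -12); (12, 15) → (12, 18); (0, 0) → (0, 3); (6, 15) → (6, 18)
T4 reflect across y = 0: (15, -12) → (15, 12); (12, 18) → (12, -18); (0, 3) → (0, -3); (6, 18) → (6, -18)

image vertices: (15, 12), (12, -18), (0, -3), (6, -18)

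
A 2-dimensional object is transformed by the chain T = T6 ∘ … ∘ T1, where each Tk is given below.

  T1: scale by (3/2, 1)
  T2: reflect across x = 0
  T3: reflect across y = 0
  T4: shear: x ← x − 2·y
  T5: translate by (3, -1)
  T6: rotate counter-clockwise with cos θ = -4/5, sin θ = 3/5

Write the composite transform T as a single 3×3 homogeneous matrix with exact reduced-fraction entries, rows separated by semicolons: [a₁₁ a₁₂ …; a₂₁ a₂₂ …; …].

T = [6/5 -1 -9/5; -9/10 2 13/5; 0 0 1]

T1 = [3/2 0 0; 0 1 0; 0 0 1]
T2·T1 = [-3/2 0 0; 0 1 0; 0 0 1]
T3·…·T1 = [-3/2 0 0; 0 -1 0; 0 0 1]
T4·…·T1 = [-3/2 2 0; 0 -1 0; 0 0 1]
T5·…·T1 = [-3/2 2 3; 0 -1 -1; 0 0 1]
T6·…·T1 = [6/5 -1 -9/5; -9/10 2 13/5; 0 0 1]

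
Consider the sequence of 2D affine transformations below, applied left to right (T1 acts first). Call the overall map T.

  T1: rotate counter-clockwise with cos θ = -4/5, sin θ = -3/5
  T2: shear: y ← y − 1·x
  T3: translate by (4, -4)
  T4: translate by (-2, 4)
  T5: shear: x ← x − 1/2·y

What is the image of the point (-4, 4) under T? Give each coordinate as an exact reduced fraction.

T1 rotate counter-clockwise with cos θ = -4/5, sin θ = -3/5: (-4, 4) → (28/5, -4/5)
T2 shear: y ← y − 1·x: (28/5, -4/5) → (28/5, -32/5)
T3 translate by (4, -4): (28/5, -32/5) → (48/5, -52/5)
T4 translate by (-2, 4): (48/5, -52/5) → (38/5, -32/5)
T5 shear: x ← x − 1/2·y: (38/5, -32/5) → (54/5, -32/5)

T(p) = (54/5, -32/5)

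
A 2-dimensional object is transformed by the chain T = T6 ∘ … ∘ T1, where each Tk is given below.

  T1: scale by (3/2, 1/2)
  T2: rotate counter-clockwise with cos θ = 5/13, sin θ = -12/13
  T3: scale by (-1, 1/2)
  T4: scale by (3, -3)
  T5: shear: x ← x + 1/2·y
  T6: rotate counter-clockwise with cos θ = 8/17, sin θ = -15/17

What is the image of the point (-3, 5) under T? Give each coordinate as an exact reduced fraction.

T(p) = (-8301/884, 177/136)

T1 scale by (3/2, 1/2): (-3, 5) → (-9/2, 5/2)
T2 rotate counter-clockwise with cos θ = 5/13, sin θ = -12/13: (-9/2, 5/2) → (15/26, 133/26)
T3 scale by (-1, 1/2): (15/26, 133/26) → (-15/26, 133/52)
T4 scale by (3, -3): (-15/26, 133/52) → (-45/26, -399/52)
T5 shear: x ← x + 1/2·y: (-45/26, -399/52) → (-579/104, -399/52)
T6 rotate counter-clockwise with cos θ = 8/17, sin θ = -15/17: (-579/104, -399/52) → (-8301/884, 177/136)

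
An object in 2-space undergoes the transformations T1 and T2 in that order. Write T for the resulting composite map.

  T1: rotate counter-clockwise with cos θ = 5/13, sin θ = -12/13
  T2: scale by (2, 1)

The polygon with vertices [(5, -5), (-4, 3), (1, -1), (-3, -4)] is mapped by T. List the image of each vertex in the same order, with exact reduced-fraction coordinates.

image vertices: (-70/13, -85/13), (32/13, 63/13), (-14/13, -17/13), (-126/13, 16/13)

T1 rotate counter-clockwise with cos θ = 5/13, sin θ = -12/13: (5, -5) → (-35/13, -85/13); (-4, 3) → (16/13, 63/13); (1, -1) → (-7/13, -17/13); (-3, -4) → (-63/13, 16/13)
T2 scale by (2, 1): (-35/13, -85/13) → (-70/13, -85/13); (16/13, 63/13) → (32/13, 63/13); (-7/13, -17/13) → (-14/13, -17/13); (-63/13, 16/13) → (-126/13, 16/13)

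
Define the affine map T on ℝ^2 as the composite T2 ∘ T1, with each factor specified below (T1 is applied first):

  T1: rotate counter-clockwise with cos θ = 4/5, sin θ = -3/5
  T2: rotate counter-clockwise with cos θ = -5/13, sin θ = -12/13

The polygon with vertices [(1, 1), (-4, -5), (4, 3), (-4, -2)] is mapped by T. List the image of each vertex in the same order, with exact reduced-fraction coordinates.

T1 rotate counter-clockwise with cos θ = 4/5, sin θ = -3/5: (1, 1) → (7/5, 1/5); (-4, -5) → (-31/5, -8/5); (4, 3) → (5, 0); (-4, -2) → (-22/5, 4/5)
T2 rotate counter-clockwise with cos θ = -5/13, sin θ = -12/13: (7/5, 1/5) → (-23/65, -89/65); (-31/5, -8/5) → (59/65, 412/65); (5, 0) → (-25/13, -60/13); (-22/5, 4/5) → (158/65, 244/65)

image vertices: (-23/65, -89/65), (59/65, 412/65), (-25/13, -60/13), (158/65, 244/65)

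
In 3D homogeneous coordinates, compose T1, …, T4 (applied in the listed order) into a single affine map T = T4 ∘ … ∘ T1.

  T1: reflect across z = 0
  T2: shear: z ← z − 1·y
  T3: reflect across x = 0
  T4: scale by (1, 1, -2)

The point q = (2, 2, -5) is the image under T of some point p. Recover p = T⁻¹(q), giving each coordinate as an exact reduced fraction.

p = (-2, 2, -9/2)

T1 = [1 0 0 0; 0 1 0 0; 0 0 -1 0; 0 0 0 1]
T2·T1 = [1 0 0 0; 0 1 0 0; 0 -1 -1 0; 0 0 0 1]
T3·…·T1 = [-1 0 0 0; 0 1 0 0; 0 -1 -1 0; 0 0 0 1]
T4·…·T1 = [-1 0 0 0; 0 1 0 0; 0 2 2 0; 0 0 0 1]
det M = -2; M⁻¹ = [-1 0 0 0; 0 1 0 0; 0 -1 1/2 0; 0 0 0 1]
M⁻¹ · (2, 2, -5)ᵀ = (-2, 2, -9/2)ᵀ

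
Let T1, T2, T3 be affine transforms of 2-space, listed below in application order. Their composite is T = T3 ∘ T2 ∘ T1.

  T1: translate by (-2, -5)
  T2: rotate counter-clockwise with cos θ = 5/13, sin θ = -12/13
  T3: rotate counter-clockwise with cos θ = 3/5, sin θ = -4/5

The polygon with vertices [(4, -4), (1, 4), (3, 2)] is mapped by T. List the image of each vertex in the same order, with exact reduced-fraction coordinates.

T1 translate by (-2, -5): (4, -4) → (2, -9); (1, 4) → (-1, -1); (3, 2) → (1, -3)
T2 rotate counter-clockwise with cos θ = 5/13, sin θ = -12/13: (2, -9) → (-98/13, -69/13); (-1, -1) → (-17/13, 7/13); (1, -3) → (-31/13, -27/13)
T3 rotate counter-clockwise with cos θ = 3/5, sin θ = -4/5: (-98/13, -69/13) → (-114/13, 37/13); (-17/13, 7/13) → (-23/65, 89/65); (-31/13, -27/13) → (-201/65, 43/65)

image vertices: (-114/13, 37/13), (-23/65, 89/65), (-201/65, 43/65)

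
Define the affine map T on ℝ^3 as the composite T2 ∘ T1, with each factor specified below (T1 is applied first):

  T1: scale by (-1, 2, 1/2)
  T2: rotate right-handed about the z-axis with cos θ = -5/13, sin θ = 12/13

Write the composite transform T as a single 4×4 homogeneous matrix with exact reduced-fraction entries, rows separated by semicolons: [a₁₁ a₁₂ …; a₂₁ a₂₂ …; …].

T = [5/13 -24/13 0 0; -12/13 -10/13 0 0; 0 0 1/2 0; 0 0 0 1]

T1 = [-1 0 0 0; 0 2 0 0; 0 0 1/2 0; 0 0 0 1]
T2·T1 = [5/13 -24/13 0 0; -12/13 -10/13 0 0; 0 0 1/2 0; 0 0 0 1]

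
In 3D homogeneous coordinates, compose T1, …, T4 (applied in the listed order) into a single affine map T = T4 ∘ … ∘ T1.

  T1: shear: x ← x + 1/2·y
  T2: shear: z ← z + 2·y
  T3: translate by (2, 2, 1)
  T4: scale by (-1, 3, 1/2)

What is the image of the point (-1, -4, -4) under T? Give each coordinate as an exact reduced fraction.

T1 shear: x ← x + 1/2·y: (-1, -4, -4) → (-3, -4, -4)
T2 shear: z ← z + 2·y: (-3, -4, -4) → (-3, -4, -12)
T3 translate by (2, 2, 1): (-3, -4, -12) → (-1, -2, -11)
T4 scale by (-1, 3, 1/2): (-1, -2, -11) → (1, -6, -11/2)

T(p) = (1, -6, -11/2)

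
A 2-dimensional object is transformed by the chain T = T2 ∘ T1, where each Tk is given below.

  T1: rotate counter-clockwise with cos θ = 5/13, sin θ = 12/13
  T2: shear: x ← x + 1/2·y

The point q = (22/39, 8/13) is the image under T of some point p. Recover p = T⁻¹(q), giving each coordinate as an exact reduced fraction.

T1 = [5/13 -12/13 0; 12/13 5/13 0; 0 0 1]
T2·T1 = [11/13 -19/26 0; 12/13 5/13 0; 0 0 1]
det M = 1; M⁻¹ = [5/13 19/26 0; -12/13 11/13 0; 0 0 1]
M⁻¹ · (22/39, 8/13)ᵀ = (2/3, 0)ᵀ

p = (2/3, 0)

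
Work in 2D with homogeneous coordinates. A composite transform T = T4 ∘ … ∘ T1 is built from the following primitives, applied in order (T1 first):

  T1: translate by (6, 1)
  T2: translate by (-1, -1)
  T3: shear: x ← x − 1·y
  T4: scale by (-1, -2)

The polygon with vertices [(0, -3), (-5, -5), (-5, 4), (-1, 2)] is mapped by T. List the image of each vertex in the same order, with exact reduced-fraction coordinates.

T1 translate by (6, 1): (0, -3) → (6, -2); (-5, -5) → (1, -4); (-5, 4) → (1, 5); (-1, 2) → (5, 3)
T2 translate by (-1, -1): (6, -2) → (5, -3); (1, -4) → (0, -5); (1, 5) → (0, 4); (5, 3) → (4, 2)
T3 shear: x ← x − 1·y: (5, -3) → (8, -3); (0, -5) → (5, -5); (0, 4) → (-4, 4); (4, 2) → (2, 2)
T4 scale by (-1, -2): (8, -3) → (-8, 6); (5, -5) → (-5, 10); (-4, 4) → (4, -8); (2, 2) → (-2, -4)

image vertices: (-8, 6), (-5, 10), (4, -8), (-2, -4)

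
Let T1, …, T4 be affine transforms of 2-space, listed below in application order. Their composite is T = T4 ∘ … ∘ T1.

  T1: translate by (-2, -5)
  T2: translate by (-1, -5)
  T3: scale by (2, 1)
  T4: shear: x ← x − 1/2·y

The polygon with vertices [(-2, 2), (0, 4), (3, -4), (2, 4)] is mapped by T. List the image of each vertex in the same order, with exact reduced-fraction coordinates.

image vertices: (-6, -8), (-3, -6), (7, -14), (1, -6)

T1 translate by (-2, -5): (-2, 2) → (-4, -3); (0, 4) → (-2, -1); (3, -4) → (1, -9); (2, 4) → (0, -1)
T2 translate by (-1, -5): (-4, -3) → (-5, -8); (-2, -1) → (-3, -6); (1, -9) → (0, -14); (0, -1) → (-1, -6)
T3 scale by (2, 1): (-5, -8) → (-10, -8); (-3, -6) → (-6, -6); (0, -14) → (0, -14); (-1, -6) → (-2, -6)
T4 shear: x ← x − 1/2·y: (-10, -8) → (-6, -8); (-6, -6) → (-3, -6); (0, -14) → (7, -14); (-2, -6) → (1, -6)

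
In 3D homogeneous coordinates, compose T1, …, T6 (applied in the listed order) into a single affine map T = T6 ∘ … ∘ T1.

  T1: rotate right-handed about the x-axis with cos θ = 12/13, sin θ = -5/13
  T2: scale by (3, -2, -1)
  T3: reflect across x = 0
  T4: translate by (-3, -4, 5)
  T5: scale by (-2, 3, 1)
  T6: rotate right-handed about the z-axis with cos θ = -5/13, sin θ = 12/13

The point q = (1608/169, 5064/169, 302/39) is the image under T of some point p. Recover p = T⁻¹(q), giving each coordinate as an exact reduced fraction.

T1 = [1 0 0 0; 0 12/13 5/13 0; 0 -5/13 12/13 0; 0 0 0 1]
T2·T1 = [3 0 0 0; 0 -24/13 -10/13 0; 0 5/13 -12/13 0; 0 0 0 1]
T3·…·T1 = [-3 0 0 0; 0 -24/13 -10/13 0; 0 5/13 -12/13 0; 0 0 0 1]
T4·…·T1 = [-3 0 0 -3; 0 -24/13 -10/13 -4; 0 5/13 -12/13 5; 0 0 0 1]
T5·…·T1 = [6 0 0 6; 0 -72/13 -30/13 -12; 0 5/13 -12/13 5; 0 0 0 1]
T6·…·T1 = [-30/13 864/169 360/169 114/13; 72/13 360/169 150/169 132/13; 0 5/13 -12/13 5; 0 0 0 1]
det M = 36; M⁻¹ = [-5/78 2/13 0 -1; 24/169 10/169 5/13 -49/13; 10/169 25/1014 -12/13 50/13; 0 0 0 1]
M⁻¹ · (1608/169, 5064/169, 302/39)ᵀ = (3, 7/3, -2)ᵀ

p = (3, 7/3, -2)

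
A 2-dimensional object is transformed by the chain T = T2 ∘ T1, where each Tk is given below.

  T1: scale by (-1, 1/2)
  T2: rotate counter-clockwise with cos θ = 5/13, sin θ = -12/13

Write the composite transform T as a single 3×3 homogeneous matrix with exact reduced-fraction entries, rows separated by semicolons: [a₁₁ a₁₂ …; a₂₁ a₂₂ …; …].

T = [-5/13 6/13 0; 12/13 5/26 0; 0 0 1]

T1 = [-1 0 0; 0 1/2 0; 0 0 1]
T2·T1 = [-5/13 6/13 0; 12/13 5/26 0; 0 0 1]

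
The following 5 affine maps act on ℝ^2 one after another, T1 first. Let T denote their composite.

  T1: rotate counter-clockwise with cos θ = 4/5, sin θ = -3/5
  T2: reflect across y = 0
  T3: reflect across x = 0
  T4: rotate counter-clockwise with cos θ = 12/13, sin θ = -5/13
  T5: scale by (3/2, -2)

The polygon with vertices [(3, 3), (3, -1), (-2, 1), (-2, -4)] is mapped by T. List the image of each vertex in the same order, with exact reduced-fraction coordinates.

image vertices: (-801/130, -138/65), (-129/130, -402/65), (3/13, 58/13), (87/13, -8/13)

T1 rotate counter-clockwise with cos θ = 4/5, sin θ = -3/5: (3, 3) → (21/5, 3/5); (3, -1) → (9/5, -13/5); (-2, 1) → (-1, 2); (-2, -4) → (-4, -2)
T2 reflect across y = 0: (21/5, 3/5) → (21/5, -3/5); (9/5, -13/5) → (9/5, 13/5); (-1, 2) → (-1, -2); (-4, -2) → (-4, 2)
T3 reflect across x = 0: (21/5, -3/5) → (-21/5, -3/5); (9/5, 13/5) → (-9/5, 13/5); (-1, -2) → (1, -2); (-4, 2) → (4, 2)
T4 rotate counter-clockwise with cos θ = 12/13, sin θ = -5/13: (-21/5, -3/5) → (-267/65, 69/65); (-9/5, 13/5) → (-43/65, 201/65); (1, -2) → (2/13, -29/13); (4, 2) → (58/13, 4/13)
T5 scale by (3/2, -2): (-267/65, 69/65) → (-801/130, -138/65); (-43/65, 201/65) → (-129/130, -402/65); (2/13, -29/13) → (3/13, 58/13); (58/13, 4/13) → (87/13, -8/13)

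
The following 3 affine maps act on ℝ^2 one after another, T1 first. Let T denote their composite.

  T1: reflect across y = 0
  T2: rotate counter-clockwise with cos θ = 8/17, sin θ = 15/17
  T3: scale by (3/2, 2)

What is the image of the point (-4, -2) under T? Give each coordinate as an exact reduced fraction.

T1 reflect across y = 0: (-4, -2) → (-4, 2)
T2 rotate counter-clockwise with cos θ = 8/17, sin θ = 15/17: (-4, 2) → (-62/17, -44/17)
T3 scale by (3/2, 2): (-62/17, -44/17) → (-93/17, -88/17)

T(p) = (-93/17, -88/17)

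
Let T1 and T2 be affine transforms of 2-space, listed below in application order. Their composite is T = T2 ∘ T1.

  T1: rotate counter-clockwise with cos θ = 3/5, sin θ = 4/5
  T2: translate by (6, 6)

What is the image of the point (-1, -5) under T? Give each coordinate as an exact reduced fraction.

T1 rotate counter-clockwise with cos θ = 3/5, sin θ = 4/5: (-1, -5) → (17/5, -19/5)
T2 translate by (6, 6): (17/5, -19/5) → (47/5, 11/5)

T(p) = (47/5, 11/5)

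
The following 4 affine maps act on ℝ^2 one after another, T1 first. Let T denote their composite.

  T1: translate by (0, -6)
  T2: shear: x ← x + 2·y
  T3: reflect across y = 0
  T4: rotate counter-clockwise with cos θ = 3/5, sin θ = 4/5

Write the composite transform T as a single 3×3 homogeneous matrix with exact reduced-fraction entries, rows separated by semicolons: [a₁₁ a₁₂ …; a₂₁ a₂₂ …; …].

T = [3/5 2 -12; 4/5 1 -6; 0 0 1]

T1 = [1 0 0; 0 1 -6; 0 0 1]
T2·T1 = [1 2 -12; 0 1 -6; 0 0 1]
T3·…·T1 = [1 2 -12; 0 -1 6; 0 0 1]
T4·…·T1 = [3/5 2 -12; 4/5 1 -6; 0 0 1]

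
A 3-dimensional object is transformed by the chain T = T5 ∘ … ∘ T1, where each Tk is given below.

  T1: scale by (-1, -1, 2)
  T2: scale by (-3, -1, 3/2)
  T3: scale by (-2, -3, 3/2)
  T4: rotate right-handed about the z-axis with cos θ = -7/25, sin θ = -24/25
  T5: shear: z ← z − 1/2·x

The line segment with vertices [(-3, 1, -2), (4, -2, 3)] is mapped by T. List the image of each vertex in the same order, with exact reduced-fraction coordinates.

T1 scale by (-1, -1, 2): (-3, 1, -2) → (3, -1, -4); (4, -2, 3) → (-4, 2, 6)
T2 scale by (-3, -1, 3/2): (3, -1, -4) → (-9, 1, -6); (-4, 2, 6) → (12, -2, 9)
T3 scale by (-2, -3, 3/2): (-9, 1, -6) → (18, -3, -9); (12, -2, 9) → (-24, 6, 27/2)
T4 rotate right-handed about the z-axis with cos θ = -7/25, sin θ = -24/25: (18, -3, -9) → (-198/25, -411/25, -9); (-24, 6, 27/2) → (312/25, 534/25, 27/2)
T5 shear: z ← z − 1/2·x: (-198/25, -411/25, -9) → (-198/25, -411/25, -126/25); (312/25, 534/25, 27/2) → (312/25, 534/25, 363/50)

image vertices: (-198/25, -411/25, -126/25), (312/25, 534/25, 363/50)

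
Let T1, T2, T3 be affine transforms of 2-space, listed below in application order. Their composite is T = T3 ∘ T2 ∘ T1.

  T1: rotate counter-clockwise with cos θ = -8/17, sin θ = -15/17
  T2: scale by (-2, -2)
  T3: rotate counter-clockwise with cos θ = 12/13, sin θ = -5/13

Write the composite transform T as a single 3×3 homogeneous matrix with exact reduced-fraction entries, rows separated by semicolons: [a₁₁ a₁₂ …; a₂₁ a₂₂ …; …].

T1 = [-8/17 15/17 0; -15/17 -8/17 0; 0 0 1]
T2·T1 = [16/17 -30/17 0; 30/17 16/17 0; 0 0 1]
T3·…·T1 = [342/221 -280/221 0; 280/221 342/221 0; 0 0 1]

T = [342/221 -280/221 0; 280/221 342/221 0; 0 0 1]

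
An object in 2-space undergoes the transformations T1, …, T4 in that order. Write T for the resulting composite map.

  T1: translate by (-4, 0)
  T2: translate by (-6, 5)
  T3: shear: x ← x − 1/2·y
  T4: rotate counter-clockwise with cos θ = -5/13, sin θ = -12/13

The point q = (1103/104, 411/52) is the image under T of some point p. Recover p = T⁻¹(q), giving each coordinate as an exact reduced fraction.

T1 = [1 0 -4; 0 1 0; 0 0 1]
T2·T1 = [1 0 -10; 0 1 5; 0 0 1]
T3·…·T1 = [1 -1/2 -25/2; 0 1 5; 0 0 1]
T4·…·T1 = [-5/13 29/26 245/26; -12/13 1/13 125/13; 0 0 1]
det M = 1; M⁻¹ = [1/13 -29/26 10; 12/13 -5/13 -5; 0 0 1]
M⁻¹ · (1103/104, 411/52)ᵀ = (2, 7/4)ᵀ

p = (2, 7/4)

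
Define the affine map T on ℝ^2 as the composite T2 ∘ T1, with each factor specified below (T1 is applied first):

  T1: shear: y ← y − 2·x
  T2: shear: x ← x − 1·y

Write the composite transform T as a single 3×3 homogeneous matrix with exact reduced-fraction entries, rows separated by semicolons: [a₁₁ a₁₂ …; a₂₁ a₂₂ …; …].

T1 = [1 0 0; -2 1 0; 0 0 1]
T2·T1 = [3 -1 0; -2 1 0; 0 0 1]

T = [3 -1 0; -2 1 0; 0 0 1]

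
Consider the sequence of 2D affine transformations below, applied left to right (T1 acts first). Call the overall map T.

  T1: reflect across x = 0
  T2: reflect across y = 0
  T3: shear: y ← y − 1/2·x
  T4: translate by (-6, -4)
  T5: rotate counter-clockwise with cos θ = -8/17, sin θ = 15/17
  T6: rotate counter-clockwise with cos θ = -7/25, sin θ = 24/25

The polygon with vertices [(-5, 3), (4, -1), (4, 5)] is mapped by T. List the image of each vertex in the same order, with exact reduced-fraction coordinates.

T1 reflect across x = 0: (-5, 3) → (5, 3); (4, -1) → (-4, -1); (4, 5) → (-4, 5)
T2 reflect across y = 0: (5, 3) → (5, -3); (-4, -1) → (-4, 1); (-4, 5) → (-4, -5)
T3 shear: y ← y − 1/2·x: (5, -3) → (5, -11/2); (-4, 1) → (-4, 3); (-4, -5) → (-4, -3)
T4 translate by (-6, -4): (5, -11/2) → (-1, -19/2); (-4, 3) → (-10, -1); (-4, -3) → (-10, -7)
T5 rotate counter-clockwise with cos θ = -8/17, sin θ = 15/17: (-1, -19/2) → (301/34, 61/17); (-10, -1) → (95/17, -142/17); (-10, -7) → (185/17, -94/17)
T6 rotate counter-clockwise with cos θ = -7/25, sin θ = 24/25: (301/34, 61/17) → (-1007/170, 637/85); (95/17, -142/17) → (2743/425, 3274/425); (185/17, -94/17) → (961/425, 5098/425)

image vertices: (-1007/170, 637/85), (2743/425, 3274/425), (961/425, 5098/425)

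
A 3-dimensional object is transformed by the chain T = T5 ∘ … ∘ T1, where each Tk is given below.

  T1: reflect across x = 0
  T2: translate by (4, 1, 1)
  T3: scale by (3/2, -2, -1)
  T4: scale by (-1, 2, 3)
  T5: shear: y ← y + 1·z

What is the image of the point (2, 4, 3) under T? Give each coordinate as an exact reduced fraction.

T(p) = (-3, -32, -12)

T1 reflect across x = 0: (2, 4, 3) → (-2, 4, 3)
T2 translate by (4, 1, 1): (-2, 4, 3) → (2, 5, 4)
T3 scale by (3/2, -2, -1): (2, 5, 4) → (3, -10, -4)
T4 scale by (-1, 2, 3): (3, -10, -4) → (-3, -20, -12)
T5 shear: y ← y + 1·z: (-3, -20, -12) → (-3, -32, -12)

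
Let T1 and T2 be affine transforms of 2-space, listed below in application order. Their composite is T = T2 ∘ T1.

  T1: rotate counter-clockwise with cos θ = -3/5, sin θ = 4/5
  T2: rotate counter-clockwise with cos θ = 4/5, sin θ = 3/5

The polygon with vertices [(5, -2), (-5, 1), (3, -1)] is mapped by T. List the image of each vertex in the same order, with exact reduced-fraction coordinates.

T1 rotate counter-clockwise with cos θ = -3/5, sin θ = 4/5: (5, -2) → (-7/5, 26/5); (-5, 1) → (11/5, -23/5); (3, -1) → (-1, 3)
T2 rotate counter-clockwise with cos θ = 4/5, sin θ = 3/5: (-7/5, 26/5) → (-106/25, 83/25); (11/5, -23/5) → (113/25, -59/25); (-1, 3) → (-13/5, 9/5)

image vertices: (-106/25, 83/25), (113/25, -59/25), (-13/5, 9/5)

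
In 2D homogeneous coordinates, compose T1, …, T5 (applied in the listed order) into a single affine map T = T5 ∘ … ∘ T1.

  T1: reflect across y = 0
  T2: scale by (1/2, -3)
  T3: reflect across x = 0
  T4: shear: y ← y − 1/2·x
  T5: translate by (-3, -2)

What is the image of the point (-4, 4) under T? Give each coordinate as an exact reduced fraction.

T1 reflect across y = 0: (-4, 4) → (-4, -4)
T2 scale by (1/2, -3): (-4, -4) → (-2, 12)
T3 reflect across x = 0: (-2, 12) → (2, 12)
T4 shear: y ← y − 1/2·x: (2, 12) → (2, 11)
T5 translate by (-3, -2): (2, 11) → (-1, 9)

T(p) = (-1, 9)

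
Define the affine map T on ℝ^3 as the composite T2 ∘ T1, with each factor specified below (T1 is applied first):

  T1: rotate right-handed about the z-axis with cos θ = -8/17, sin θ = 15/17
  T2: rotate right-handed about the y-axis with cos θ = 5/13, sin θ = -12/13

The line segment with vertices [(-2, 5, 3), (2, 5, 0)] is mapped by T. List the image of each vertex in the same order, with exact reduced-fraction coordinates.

image vertices: (-907/221, -70/17, -453/221), (-35/17, -10/17, -84/17)

T1 rotate right-handed about the z-axis with cos θ = -8/17, sin θ = 15/17: (-2, 5, 3) → (-59/17, -70/17, 3); (2, 5, 0) → (-91/17, -10/17, 0)
T2 rotate right-handed about the y-axis with cos θ = 5/13, sin θ = -12/13: (-59/17, -70/17, 3) → (-907/221, -70/17, -453/221); (-91/17, -10/17, 0) → (-35/17, -10/17, -84/17)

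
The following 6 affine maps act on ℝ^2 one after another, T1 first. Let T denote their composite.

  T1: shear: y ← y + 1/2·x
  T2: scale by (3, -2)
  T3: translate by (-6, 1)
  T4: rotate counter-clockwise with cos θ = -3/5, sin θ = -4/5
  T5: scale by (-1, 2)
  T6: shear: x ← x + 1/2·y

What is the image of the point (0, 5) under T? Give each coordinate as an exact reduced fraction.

T1 shear: y ← y + 1/2·x: (0, 5) → (0, 5)
T2 scale by (3, -2): (0, 5) → (0, -10)
T3 translate by (-6, 1): (0, -10) → (-6, -9)
T4 rotate counter-clockwise with cos θ = -3/5, sin θ = -4/5: (-6, -9) → (-18/5, 51/5)
T5 scale by (-1, 2): (-18/5, 51/5) → (18/5, 102/5)
T6 shear: x ← x + 1/2·y: (18/5, 102/5) → (69/5, 102/5)

T(p) = (69/5, 102/5)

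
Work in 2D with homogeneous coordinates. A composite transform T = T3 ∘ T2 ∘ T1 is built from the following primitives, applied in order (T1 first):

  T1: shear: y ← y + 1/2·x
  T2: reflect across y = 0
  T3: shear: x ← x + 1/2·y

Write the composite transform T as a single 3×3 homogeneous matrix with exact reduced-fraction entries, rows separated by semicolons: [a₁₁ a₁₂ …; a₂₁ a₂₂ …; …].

T = [3/4 -1/2 0; -1/2 -1 0; 0 0 1]

T1 = [1 0 0; 1/2 1 0; 0 0 1]
T2·T1 = [1 0 0; -1/2 -1 0; 0 0 1]
T3·…·T1 = [3/4 -1/2 0; -1/2 -1 0; 0 0 1]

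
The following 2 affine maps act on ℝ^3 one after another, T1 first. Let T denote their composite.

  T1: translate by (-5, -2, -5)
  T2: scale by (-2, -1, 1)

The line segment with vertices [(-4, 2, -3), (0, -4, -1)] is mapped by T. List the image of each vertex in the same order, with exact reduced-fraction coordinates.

T1 translate by (-5, -2, -5): (-4, 2, -3) → (-9, 0, -8); (0, -4, -1) → (-5, -6, -6)
T2 scale by (-2, -1, 1): (-9, 0, -8) → (18, 0, -8); (-5, -6, -6) → (10, 6, -6)

image vertices: (18, 0, -8), (10, 6, -6)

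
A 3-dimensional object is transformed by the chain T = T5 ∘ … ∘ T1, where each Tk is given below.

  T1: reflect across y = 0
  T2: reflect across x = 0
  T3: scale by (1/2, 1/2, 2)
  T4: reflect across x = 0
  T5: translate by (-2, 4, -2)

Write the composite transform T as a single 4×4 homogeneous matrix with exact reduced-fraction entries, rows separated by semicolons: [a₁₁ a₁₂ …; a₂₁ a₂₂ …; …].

T = [1/2 0 0 -2; 0 -1/2 0 4; 0 0 2 -2; 0 0 0 1]

T1 = [1 0 0 0; 0 -1 0 0; 0 0 1 0; 0 0 0 1]
T2·T1 = [-1 0 0 0; 0 -1 0 0; 0 0 1 0; 0 0 0 1]
T3·…·T1 = [-1/2 0 0 0; 0 -1/2 0 0; 0 0 2 0; 0 0 0 1]
T4·…·T1 = [1/2 0 0 0; 0 -1/2 0 0; 0 0 2 0; 0 0 0 1]
T5·…·T1 = [1/2 0 0 -2; 0 -1/2 0 4; 0 0 2 -2; 0 0 0 1]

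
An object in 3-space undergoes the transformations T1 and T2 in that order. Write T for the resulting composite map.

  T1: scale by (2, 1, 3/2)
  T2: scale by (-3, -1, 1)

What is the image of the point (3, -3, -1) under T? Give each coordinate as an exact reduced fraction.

T(p) = (-18, 3, -3/2)

T1 scale by (2, 1, 3/2): (3, -3, -1) → (6, -3, -3/2)
T2 scale by (-3, -1, 1): (6, -3, -3/2) → (-18, 3, -3/2)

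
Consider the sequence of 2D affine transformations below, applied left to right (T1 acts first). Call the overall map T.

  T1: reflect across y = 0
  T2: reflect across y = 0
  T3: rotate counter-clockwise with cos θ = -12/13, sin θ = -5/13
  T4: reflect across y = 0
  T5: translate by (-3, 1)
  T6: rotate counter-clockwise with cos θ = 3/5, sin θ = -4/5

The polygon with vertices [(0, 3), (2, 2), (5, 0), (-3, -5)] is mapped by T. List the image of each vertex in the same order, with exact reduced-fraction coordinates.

T1 reflect across y = 0: (0, 3) → (0, -3); (2, 2) → (2, -2); (5, 0) → (5, 0); (-3, -5) → (-3, 5)
T2 reflect across y = 0: (0, -3) → (0, 3); (2, -2) → (2, 2); (5, 0) → (5, 0); (-3, 5) → (-3, -5)
T3 rotate counter-clockwise with cos θ = -12/13, sin θ = -5/13: (0, 3) → (15/13, -36/13); (2, 2) → (-14/13, -34/13); (5, 0) → (-60/13, -25/13); (-3, -5) → (11/13, 75/13)
T4 reflect across y = 0: (15/13, -36/13) → (15/13, 36/13); (-14/13, -34/13) → (-14/13, 34/13); (-60/13, -25/13) → (-60/13, 25/13); (11/13, 75/13) → (11/13, -75/13)
T5 translate by (-3, 1): (15/13, 36/13) → (-24/13, 49/13); (-14/13, 34/13) → (-53/13, 47/13); (-60/13, 25/13) → (-99/13, 38/13); (11/13, -75/13) → (-28/13, -62/13)
T6 rotate counter-clockwise with cos θ = 3/5, sin θ = -4/5: (-24/13, 49/13) → (124/65, 243/65); (-53/13, 47/13) → (29/65, 353/65); (-99/13, 38/13) → (-29/13, 102/13); (-28/13, -62/13) → (-332/65, -74/65)

image vertices: (124/65, 243/65), (29/65, 353/65), (-29/13, 102/13), (-332/65, -74/65)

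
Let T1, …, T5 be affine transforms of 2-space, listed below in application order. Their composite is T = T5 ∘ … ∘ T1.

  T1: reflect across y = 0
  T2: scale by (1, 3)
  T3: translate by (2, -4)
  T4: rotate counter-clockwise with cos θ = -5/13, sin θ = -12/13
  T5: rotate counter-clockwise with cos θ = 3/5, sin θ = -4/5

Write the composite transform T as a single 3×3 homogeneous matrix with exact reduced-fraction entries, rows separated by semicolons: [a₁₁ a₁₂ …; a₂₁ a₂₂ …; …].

T1 = [1 0 0; 0 -1 0; 0 0 1]
T2·T1 = [1 0 0; 0 -3 0; 0 0 1]
T3·…·T1 = [1 0 2; 0 -3 -4; 0 0 1]
T4·…·T1 = [-5/13 -36/13 -58/13; -12/13 15/13 -4/13; 0 0 1]
T5·…·T1 = [-63/65 -48/65 -38/13; -16/65 189/65 44/13; 0 0 1]

T = [-63/65 -48/65 -38/13; -16/65 189/65 44/13; 0 0 1]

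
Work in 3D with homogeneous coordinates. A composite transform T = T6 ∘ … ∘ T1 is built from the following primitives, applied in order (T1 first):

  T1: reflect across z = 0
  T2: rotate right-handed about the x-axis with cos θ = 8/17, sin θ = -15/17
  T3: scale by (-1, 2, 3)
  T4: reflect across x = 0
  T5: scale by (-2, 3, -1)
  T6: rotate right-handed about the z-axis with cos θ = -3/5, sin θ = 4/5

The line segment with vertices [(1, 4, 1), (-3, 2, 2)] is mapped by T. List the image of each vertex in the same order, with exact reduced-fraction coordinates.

T1 reflect across z = 0: (1, 4, 1) → (1, 4, -1); (-3, 2, 2) → (-3, 2, -2)
T2 rotate right-handed about the x-axis with cos θ = 8/17, sin θ = -15/17: (1, 4, -1) → (1, 1, -4); (-3, 2, -2) → (-3, -14/17, -46/17)
T3 scale by (-1, 2, 3): (1, 1, -4) → (-1, 2, -12); (-3, -14/17, -46/17) → (3, -28/17, -138/17)
T4 reflect across x = 0: (-1, 2, -12) → (1, 2, -12); (3, -28/17, -138/17) → (-3, -28/17, -138/17)
T5 scale by (-2, 3, -1): (1, 2, -12) → (-2, 6, 12); (-3, -28/17, -138/17) → (6, -84/17, 138/17)
T6 rotate right-handed about the z-axis with cos θ = -3/5, sin θ = 4/5: (-2, 6, 12) → (-18/5, -26/5, 12); (6, -84/17, 138/17) → (6/17, 132/17, 138/17)

image vertices: (-18/5, -26/5, 12), (6/17, 132/17, 138/17)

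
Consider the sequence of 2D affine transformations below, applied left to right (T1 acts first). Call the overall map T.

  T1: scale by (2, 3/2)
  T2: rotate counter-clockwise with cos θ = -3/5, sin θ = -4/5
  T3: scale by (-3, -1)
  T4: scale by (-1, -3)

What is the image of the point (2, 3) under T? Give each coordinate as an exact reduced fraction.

T1 scale by (2, 3/2): (2, 3) → (4, 9/2)
T2 rotate counter-clockwise with cos θ = -3/5, sin θ = -4/5: (4, 9/2) → (6/5, -59/10)
T3 scale by (-3, -1): (6/5, -59/10) → (-18/5, 59/10)
T4 scale by (-1, -3): (-18/5, 59/10) → (18/5, -177/10)

T(p) = (18/5, -177/10)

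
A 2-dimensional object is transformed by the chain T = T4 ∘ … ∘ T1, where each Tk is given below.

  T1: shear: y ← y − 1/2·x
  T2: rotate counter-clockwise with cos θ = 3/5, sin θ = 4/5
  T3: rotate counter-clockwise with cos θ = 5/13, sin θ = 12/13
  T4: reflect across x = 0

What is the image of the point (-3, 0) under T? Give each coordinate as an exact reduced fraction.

T(p) = (-3/13, -87/26)

T1 shear: y ← y − 1/2·x: (-3, 0) → (-3, 3/2)
T2 rotate counter-clockwise with cos θ = 3/5, sin θ = 4/5: (-3, 3/2) → (-3, -3/2)
T3 rotate counter-clockwise with cos θ = 5/13, sin θ = 12/13: (-3, -3/2) → (3/13, -87/26)
T4 reflect across x = 0: (3/13, -87/26) → (-3/13, -87/26)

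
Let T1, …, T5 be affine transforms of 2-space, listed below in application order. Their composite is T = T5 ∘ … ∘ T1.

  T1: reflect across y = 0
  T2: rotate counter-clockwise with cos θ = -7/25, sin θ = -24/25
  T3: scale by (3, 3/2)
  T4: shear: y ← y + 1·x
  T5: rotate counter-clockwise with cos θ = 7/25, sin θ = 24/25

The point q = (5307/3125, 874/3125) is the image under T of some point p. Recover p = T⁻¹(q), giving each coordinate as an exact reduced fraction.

p = (7/5, -2/3)

T1 = [1 0 0; 0 -1 0; 0 0 1]
T2·T1 = [-7/25 -24/25 0; -24/25 7/25 0; 0 0 1]
T3·…·T1 = [-21/25 -72/25 0; -36/25 21/50 0; 0 0 1]
T4·…·T1 = [-21/25 -72/25 0; -57/25 -123/50 0; 0 0 1]
T5·…·T1 = [1221/625 972/625 0; -903/625 -4317/1250 0; 0 0 1]
det M = -9/2; M⁻¹ = [1439/1875 216/625 0; -602/1875 -814/1875 0; 0 0 1]
M⁻¹ · (5307/3125, 874/3125)ᵀ = (7/5, -2/3)ᵀ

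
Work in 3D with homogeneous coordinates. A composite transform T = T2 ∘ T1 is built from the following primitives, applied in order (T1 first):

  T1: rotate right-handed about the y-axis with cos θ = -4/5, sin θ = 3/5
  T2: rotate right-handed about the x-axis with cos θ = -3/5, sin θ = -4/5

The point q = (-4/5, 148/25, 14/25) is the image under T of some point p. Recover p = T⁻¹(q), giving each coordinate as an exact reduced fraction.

T1 = [-4/5 0 3/5 0; 0 1 0 0; -3/5 0 -4/5 0; 0 0 0 1]
T2·T1 = [-4/5 0 3/5 0; -12/25 -3/5 -16/25 0; 9/25 -4/5 12/25 0; 0 0 0 1]
det M = 1; M⁻¹ = [-4/5 -12/25 9/25 0; 0 -3/5 -4/5 0; 3/5 -16/25 12/25 0; 0 0 0 1]
M⁻¹ · (-4/5, 148/25, 14/25)ᵀ = (-2, -4, -4)ᵀ

p = (-2, -4, -4)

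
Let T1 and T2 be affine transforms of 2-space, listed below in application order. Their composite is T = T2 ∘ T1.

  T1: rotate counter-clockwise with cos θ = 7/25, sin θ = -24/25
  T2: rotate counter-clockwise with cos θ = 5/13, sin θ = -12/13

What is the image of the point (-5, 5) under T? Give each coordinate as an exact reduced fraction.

T1 rotate counter-clockwise with cos θ = 7/25, sin θ = -24/25: (-5, 5) → (17/5, 31/5)
T2 rotate counter-clockwise with cos θ = 5/13, sin θ = -12/13: (17/5, 31/5) → (457/65, -49/65)

T(p) = (457/65, -49/65)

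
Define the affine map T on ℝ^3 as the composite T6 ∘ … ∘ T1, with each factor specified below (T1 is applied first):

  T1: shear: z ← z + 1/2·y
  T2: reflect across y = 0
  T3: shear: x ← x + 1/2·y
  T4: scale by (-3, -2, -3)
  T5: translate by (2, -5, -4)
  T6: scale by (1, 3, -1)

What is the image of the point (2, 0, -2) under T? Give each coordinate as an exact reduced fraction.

T(p) = (-4, -15, -2)

T1 shear: z ← z + 1/2·y: (2, 0, -2) → (2, 0, -2)
T2 reflect across y = 0: (2, 0, -2) → (2, 0, -2)
T3 shear: x ← x + 1/2·y: (2, 0, -2) → (2, 0, -2)
T4 scale by (-3, -2, -3): (2, 0, -2) → (-6, 0, 6)
T5 translate by (2, -5, -4): (-6, 0, 6) → (-4, -5, 2)
T6 scale by (1, 3, -1): (-4, -5, 2) → (-4, -15, -2)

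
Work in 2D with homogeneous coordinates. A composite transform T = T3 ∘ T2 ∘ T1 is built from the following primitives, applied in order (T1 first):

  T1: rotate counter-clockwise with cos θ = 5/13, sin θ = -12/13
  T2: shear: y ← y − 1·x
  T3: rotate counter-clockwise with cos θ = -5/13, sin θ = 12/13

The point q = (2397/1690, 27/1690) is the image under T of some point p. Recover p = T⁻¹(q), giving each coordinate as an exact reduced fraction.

T1 = [5/13 12/13 0; -12/13 5/13 0; 0 0 1]
T2·T1 = [5/13 12/13 0; -17/13 -7/13 0; 0 0 1]
T3·…·T1 = [179/169 24/169 0; 145/169 179/169 0; 0 0 1]
det M = 1; M⁻¹ = [179/169 -24/169 0; -145/169 179/169 0; 0 0 1]
M⁻¹ · (2397/1690, 27/1690)ᵀ = (3/2, -6/5)ᵀ

p = (3/2, -6/5)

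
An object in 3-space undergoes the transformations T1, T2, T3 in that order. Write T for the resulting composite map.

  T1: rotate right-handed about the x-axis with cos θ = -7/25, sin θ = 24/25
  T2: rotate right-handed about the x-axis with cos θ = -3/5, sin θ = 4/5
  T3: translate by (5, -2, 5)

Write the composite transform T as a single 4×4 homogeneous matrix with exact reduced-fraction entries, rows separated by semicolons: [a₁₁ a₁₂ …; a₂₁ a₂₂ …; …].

T1 = [1 0 0 0; 0 -7/25 -24/25 0; 0 24/25 -7/25 0; 0 0 0 1]
T2·T1 = [1 0 0 0; 0 -3/5 4/5 0; 0 -4/5 -3/5 0; 0 0 0 1]
T3·…·T1 = [1 0 0 5; 0 -3/5 4/5 -2; 0 -4/5 -3/5 5; 0 0 0 1]

T = [1 0 0 5; 0 -3/5 4/5 -2; 0 -4/5 -3/5 5; 0 0 0 1]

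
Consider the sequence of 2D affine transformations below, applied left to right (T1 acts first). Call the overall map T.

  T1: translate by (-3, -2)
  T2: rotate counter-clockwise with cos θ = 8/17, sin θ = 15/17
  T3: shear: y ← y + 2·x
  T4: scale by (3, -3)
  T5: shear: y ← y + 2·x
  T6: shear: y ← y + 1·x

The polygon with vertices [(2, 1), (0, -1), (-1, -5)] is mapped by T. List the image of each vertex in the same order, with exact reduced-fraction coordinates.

T1 translate by (-3, -2): (2, 1) → (-1, -1); (0, -1) → (-3, -3); (-1, -5) → (-4, -7)
T2 rotate counter-clockwise with cos θ = 8/17, sin θ = 15/17: (-1, -1) → (7/17, -23/17); (-3, -3) → (21/17, -69/17); (-4, -7) → (73/17, -116/17)
T3 shear: y ← y + 2·x: (7/17, -23/17) → (7/17, -9/17); (21/17, -69/17) → (21/17, -27/17); (73/17, -116/17) → (73/17, 30/17)
T4 scale by (3, -3): (7/17, -9/17) → (21/17, 27/17); (21/17, -27/17) → (63/17, 81/17); (73/17, 30/17) → (219/17, -90/17)
T5 shear: y ← y + 2·x: (21/17, 27/17) → (21/17, 69/17); (63/17, 81/17) → (63/17, 207/17); (219/17, -90/17) → (219/17, 348/17)
T6 shear: y ← y + 1·x: (21/17, 69/17) → (21/17, 90/17); (63/17, 207/17) → (63/17, 270/17); (219/17, 348/17) → (219/17, 567/17)

image vertices: (21/17, 90/17), (63/17, 270/17), (219/17, 567/17)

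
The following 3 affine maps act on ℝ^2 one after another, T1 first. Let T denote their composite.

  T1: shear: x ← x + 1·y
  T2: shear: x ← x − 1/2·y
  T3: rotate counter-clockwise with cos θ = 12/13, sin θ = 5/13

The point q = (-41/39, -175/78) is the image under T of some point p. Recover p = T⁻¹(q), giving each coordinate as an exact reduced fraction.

p = (-1, -5/3)

T1 = [1 1 0; 0 1 0; 0 0 1]
T2·T1 = [1 1/2 0; 0 1 0; 0 0 1]
T3·…·T1 = [12/13 1/13 0; 5/13 29/26 0; 0 0 1]
det M = 1; M⁻¹ = [29/26 -1/13 0; -5/13 12/13 0; 0 0 1]
M⁻¹ · (-41/39, -175/78)ᵀ = (-1, -5/3)ᵀ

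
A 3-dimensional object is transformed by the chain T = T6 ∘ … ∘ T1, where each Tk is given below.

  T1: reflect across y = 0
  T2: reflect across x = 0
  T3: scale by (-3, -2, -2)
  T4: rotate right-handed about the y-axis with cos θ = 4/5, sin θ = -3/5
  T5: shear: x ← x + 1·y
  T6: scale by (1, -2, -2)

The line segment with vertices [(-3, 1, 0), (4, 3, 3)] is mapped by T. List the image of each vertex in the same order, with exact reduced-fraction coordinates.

T1 reflect across y = 0: (-3, 1, 0) → (-3, -1, 0); (4, 3, 3) → (4, -3, 3)
T2 reflect across x = 0: (-3, -1, 0) → (3, -1, 0); (4, -3, 3) → (-4, -3, 3)
T3 scale by (-3, -2, -2): (3, -1, 0) → (-9, 2, 0); (-4, -3, 3) → (12, 6, -6)
T4 rotate right-handed about the y-axis with cos θ = 4/5, sin θ = -3/5: (-9, 2, 0) → (-36/5, 2, -27/5); (12, 6, -6) → (66/5, 6, 12/5)
T5 shear: x ← x + 1·y: (-36/5, 2, -27/5) → (-26/5, 2, -27/5); (66/5, 6, 12/5) → (96/5, 6, 12/5)
T6 scale by (1, -2, -2): (-26/5, 2, -27/5) → (-26/5, -4, 54/5); (96/5, 6, 12/5) → (96/5, -12, -24/5)

image vertices: (-26/5, -4, 54/5), (96/5, -12, -24/5)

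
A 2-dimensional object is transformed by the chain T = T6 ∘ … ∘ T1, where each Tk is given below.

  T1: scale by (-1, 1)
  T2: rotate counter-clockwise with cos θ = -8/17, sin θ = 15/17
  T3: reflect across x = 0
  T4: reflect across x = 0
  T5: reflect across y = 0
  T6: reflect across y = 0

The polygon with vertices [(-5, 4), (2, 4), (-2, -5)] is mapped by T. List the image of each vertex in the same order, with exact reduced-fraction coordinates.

image vertices: (-100/17, 43/17), (-44/17, -62/17), (59/17, 70/17)

T1 scale by (-1, 1): (-5, 4) → (5, 4); (2, 4) → (-2, 4); (-2, -5) → (2, -5)
T2 rotate counter-clockwise with cos θ = -8/17, sin θ = 15/17: (5, 4) → (-100/17, 43/17); (-2, 4) → (-44/17, -62/17); (2, -5) → (59/17, 70/17)
T3 reflect across x = 0: (-100/17, 43/17) → (100/17, 43/17); (-44/17, -62/17) → (44/17, -62/17); (59/17, 70/17) → (-59/17, 70/17)
T4 reflect across x = 0: (100/17, 43/17) → (-100/17, 43/17); (44/17, -62/17) → (-44/17, -62/17); (-59/17, 70/17) → (59/17, 70/17)
T5 reflect across y = 0: (-100/17, 43/17) → (-100/17, -43/17); (-44/17, -62/17) → (-44/17, 62/17); (59/17, 70/17) → (59/17, -70/17)
T6 reflect across y = 0: (-100/17, -43/17) → (-100/17, 43/17); (-44/17, 62/17) → (-44/17, -62/17); (59/17, -70/17) → (59/17, 70/17)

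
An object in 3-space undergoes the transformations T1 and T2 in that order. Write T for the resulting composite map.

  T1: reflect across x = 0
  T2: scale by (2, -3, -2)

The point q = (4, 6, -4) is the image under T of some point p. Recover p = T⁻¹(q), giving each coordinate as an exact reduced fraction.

T1 = [-1 0 0 0; 0 1 0 0; 0 0 1 0; 0 0 0 1]
T2·T1 = [-2 0 0 0; 0 -3 0 0; 0 0 -2 0; 0 0 0 1]
det M = -12; M⁻¹ = [-1/2 0 0 0; 0 -1/3 0 0; 0 0 -1/2 0; 0 0 0 1]
M⁻¹ · (4, 6, -4)ᵀ = (-2, -2, 2)ᵀ

p = (-2, -2, 2)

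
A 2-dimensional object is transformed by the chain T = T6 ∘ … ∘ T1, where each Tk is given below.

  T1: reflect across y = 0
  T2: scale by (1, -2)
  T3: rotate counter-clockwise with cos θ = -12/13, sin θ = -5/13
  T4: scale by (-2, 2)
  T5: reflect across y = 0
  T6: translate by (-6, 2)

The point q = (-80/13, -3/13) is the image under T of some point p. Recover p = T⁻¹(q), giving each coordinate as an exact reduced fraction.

T1 = [1 0 0; 0 -1 0; 0 0 1]
T2·T1 = [1 0 0; 0 2 0; 0 0 1]
T3·…·T1 = [-12/13 10/13 0; -5/13 -24/13 0; 0 0 1]
T4·…·T1 = [24/13 -20/13 0; -10/13 -48/13 0; 0 0 1]
T5·…·T1 = [24/13 -20/13 0; 10/13 48/13 0; 0 0 1]
T6·…·T1 = [24/13 -20/13 -6; 10/13 48/13 2; 0 0 1]
det M = 8; M⁻¹ = [6/13 5/26 31/13; -5/52 3/13 -27/26; 0 0 1]
M⁻¹ · (-80/13, -3/13)ᵀ = (-1/2, -1/2)ᵀ

p = (-1/2, -1/2)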